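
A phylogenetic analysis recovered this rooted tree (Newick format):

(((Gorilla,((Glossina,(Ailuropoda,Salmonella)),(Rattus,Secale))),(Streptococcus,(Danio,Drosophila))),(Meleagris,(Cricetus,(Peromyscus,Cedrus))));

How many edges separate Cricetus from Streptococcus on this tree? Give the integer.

6

The MRCA of Cricetus and Streptococcus is the root of the tree.
From Cricetus up to that node: 3 branches. From Streptococcus up to the same node: 3 branches. Total: 3 + 3 = 6.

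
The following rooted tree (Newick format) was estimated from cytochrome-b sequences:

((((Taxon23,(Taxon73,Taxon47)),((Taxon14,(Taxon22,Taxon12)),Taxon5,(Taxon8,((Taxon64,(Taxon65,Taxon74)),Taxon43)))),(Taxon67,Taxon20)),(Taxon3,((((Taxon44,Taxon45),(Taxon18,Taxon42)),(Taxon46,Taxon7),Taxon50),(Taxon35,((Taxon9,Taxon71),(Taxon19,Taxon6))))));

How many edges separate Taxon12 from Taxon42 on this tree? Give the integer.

12

The MRCA of Taxon12 and Taxon42 is the root of the tree.
From Taxon12 up to that node: 6 branches. From Taxon42 up to the same node: 6 branches. Total: 6 + 6 = 12.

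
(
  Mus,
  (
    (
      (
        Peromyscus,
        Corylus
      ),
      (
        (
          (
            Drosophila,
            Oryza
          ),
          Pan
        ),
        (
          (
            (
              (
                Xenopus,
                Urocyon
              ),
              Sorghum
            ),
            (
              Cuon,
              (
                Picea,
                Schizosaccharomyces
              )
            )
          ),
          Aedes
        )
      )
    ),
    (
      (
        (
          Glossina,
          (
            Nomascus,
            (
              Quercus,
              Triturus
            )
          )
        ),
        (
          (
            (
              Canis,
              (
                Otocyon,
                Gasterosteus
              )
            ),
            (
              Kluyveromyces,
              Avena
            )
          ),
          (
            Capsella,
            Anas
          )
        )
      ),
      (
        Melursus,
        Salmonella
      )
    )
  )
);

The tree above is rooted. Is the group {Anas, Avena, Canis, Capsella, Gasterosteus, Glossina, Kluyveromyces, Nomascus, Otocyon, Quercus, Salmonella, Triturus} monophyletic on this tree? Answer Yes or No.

No

The MRCA of the listed taxa subtends (((Glossina,(Nomascus,(Quercus,Triturus))),(((Canis,(Otocyon,Gasterosteus)),(Kluyveromyces,Avena)),(Capsella,Anas))),(Melursus,Salmonella)).
That clade also contains Melursus, which is not in the proposed group, so the group is not monophyletic.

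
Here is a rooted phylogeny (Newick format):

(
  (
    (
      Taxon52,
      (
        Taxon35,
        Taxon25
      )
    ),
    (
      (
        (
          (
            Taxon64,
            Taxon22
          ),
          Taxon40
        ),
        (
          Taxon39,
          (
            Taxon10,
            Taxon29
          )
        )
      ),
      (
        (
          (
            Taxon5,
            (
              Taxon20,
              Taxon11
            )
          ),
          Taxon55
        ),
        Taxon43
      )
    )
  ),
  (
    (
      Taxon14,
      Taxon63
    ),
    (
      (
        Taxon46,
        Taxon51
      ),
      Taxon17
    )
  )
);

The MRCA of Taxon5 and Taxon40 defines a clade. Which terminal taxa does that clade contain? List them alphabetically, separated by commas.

Taxon10, Taxon11, Taxon20, Taxon22, Taxon29, Taxon39, Taxon40, Taxon43, Taxon5, Taxon55, Taxon64

Tracing Taxon5: it sits inside (Taxon5,(Taxon20,Taxon11)).
Tracing Taxon40: it sits inside ((Taxon64,Taxon22),Taxon40).
The smallest clade enclosing both is ((((Taxon64,Taxon22),Taxon40),(Taxon39,(Taxon10,Taxon29))),(((Taxon5,(Taxon20,Taxon11)),Taxon55),Taxon43)); the answer is its 11 terminal taxa in alphabetical order.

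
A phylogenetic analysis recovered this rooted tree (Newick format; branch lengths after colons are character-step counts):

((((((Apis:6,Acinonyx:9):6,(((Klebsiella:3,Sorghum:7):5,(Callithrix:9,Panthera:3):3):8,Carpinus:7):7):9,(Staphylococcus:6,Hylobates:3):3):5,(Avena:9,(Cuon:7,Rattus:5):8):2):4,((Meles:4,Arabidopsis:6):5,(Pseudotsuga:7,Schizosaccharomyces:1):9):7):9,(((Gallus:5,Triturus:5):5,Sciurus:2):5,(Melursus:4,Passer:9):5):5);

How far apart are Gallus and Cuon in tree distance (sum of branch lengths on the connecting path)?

The path runs Gallus → … → MRCA → … → Cuon; the MRCA is the root of the tree.
Branch lengths along that path: 5 + 5 + 5 + 5 + 9 + 4 + 2 + 8 + 7 = 50.

50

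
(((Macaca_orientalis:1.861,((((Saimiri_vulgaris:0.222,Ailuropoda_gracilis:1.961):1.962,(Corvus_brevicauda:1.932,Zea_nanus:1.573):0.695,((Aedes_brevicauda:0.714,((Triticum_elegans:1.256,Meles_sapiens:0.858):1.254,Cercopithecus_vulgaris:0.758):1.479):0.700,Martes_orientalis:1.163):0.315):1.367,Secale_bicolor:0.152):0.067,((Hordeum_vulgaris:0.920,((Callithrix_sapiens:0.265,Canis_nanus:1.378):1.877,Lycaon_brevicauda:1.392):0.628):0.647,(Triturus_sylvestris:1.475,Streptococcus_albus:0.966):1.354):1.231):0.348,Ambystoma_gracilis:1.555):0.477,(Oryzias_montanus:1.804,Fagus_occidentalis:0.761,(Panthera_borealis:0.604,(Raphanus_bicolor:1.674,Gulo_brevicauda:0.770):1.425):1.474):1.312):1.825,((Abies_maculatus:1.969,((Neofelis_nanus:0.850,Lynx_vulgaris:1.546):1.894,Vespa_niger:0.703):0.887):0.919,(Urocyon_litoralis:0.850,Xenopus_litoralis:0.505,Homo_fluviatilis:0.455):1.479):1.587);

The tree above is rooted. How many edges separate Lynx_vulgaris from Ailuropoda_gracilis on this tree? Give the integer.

The MRCA of Lynx_vulgaris and Ailuropoda_gracilis is the root of the tree.
From Lynx_vulgaris up to that node: 5 branches. From Ailuropoda_gracilis up to the same node: 7 branches. Total: 5 + 7 = 12.

12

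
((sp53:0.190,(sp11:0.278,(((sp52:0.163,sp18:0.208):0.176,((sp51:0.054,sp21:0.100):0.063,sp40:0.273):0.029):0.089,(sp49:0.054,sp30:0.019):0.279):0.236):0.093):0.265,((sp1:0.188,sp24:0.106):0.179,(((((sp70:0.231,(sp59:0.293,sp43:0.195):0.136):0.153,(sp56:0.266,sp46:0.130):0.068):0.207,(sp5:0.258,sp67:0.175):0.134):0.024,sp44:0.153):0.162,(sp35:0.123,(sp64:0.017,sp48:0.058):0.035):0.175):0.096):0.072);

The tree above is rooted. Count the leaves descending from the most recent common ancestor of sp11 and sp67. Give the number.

The MRCA of sp11 and sp67 is the root, so the clade is the entire tree.
That clade contains 22 terminal taxa: sp1, sp11, sp18, sp21, sp24, sp30, sp35, sp40, sp43, sp44, sp46, sp48, sp49, sp5, sp51, sp52, sp53, sp56, sp59, sp64, sp67, sp70.

22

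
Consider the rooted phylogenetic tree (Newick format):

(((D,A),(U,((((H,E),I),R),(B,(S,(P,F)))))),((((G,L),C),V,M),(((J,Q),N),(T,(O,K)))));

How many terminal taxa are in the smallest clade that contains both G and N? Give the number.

11

The MRCA of G and N is the node subtending ((((G,L),C),V,M),(((J,Q),N),(T,(O,K)))).
That clade contains 11 terminal taxa: C, G, J, K, L, M, N, O, Q, T, V.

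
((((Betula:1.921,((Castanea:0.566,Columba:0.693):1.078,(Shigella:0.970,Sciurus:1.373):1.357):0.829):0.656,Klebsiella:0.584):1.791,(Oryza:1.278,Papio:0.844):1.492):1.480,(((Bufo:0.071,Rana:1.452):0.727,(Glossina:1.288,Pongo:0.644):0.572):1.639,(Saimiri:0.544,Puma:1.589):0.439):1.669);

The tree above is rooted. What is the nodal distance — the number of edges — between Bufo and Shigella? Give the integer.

The MRCA of Bufo and Shigella is the root of the tree.
From Bufo up to that node: 4 branches. From Shigella up to the same node: 6 branches. Total: 4 + 6 = 10.

10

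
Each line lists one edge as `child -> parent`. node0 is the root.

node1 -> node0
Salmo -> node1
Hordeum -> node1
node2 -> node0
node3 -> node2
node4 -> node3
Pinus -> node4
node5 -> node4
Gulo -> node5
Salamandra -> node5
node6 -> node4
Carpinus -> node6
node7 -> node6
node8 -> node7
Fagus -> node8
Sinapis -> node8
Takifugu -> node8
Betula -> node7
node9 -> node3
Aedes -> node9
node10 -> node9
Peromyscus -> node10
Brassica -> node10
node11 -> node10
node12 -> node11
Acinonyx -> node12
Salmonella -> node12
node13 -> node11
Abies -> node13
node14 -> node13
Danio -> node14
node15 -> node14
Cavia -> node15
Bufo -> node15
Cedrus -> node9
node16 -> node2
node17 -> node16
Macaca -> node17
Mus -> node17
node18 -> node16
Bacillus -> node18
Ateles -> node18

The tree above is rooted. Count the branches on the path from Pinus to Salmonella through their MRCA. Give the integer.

The MRCA of Pinus and Salmonella is the node subtending ((Pinus,(Gulo,Salamandra),(Carpinus,((Fagus,Sinapis,Takifugu),Betula))),(Aedes,(Peromyscus,Brassica,((Acinonyx,Salmonella),(Abies,(Danio,(Cavia,Bufo))))),Cedrus)).
From Pinus up to that node: 2 branches. From Salmonella up to the same node: 5 branches. Total: 2 + 5 = 7.

7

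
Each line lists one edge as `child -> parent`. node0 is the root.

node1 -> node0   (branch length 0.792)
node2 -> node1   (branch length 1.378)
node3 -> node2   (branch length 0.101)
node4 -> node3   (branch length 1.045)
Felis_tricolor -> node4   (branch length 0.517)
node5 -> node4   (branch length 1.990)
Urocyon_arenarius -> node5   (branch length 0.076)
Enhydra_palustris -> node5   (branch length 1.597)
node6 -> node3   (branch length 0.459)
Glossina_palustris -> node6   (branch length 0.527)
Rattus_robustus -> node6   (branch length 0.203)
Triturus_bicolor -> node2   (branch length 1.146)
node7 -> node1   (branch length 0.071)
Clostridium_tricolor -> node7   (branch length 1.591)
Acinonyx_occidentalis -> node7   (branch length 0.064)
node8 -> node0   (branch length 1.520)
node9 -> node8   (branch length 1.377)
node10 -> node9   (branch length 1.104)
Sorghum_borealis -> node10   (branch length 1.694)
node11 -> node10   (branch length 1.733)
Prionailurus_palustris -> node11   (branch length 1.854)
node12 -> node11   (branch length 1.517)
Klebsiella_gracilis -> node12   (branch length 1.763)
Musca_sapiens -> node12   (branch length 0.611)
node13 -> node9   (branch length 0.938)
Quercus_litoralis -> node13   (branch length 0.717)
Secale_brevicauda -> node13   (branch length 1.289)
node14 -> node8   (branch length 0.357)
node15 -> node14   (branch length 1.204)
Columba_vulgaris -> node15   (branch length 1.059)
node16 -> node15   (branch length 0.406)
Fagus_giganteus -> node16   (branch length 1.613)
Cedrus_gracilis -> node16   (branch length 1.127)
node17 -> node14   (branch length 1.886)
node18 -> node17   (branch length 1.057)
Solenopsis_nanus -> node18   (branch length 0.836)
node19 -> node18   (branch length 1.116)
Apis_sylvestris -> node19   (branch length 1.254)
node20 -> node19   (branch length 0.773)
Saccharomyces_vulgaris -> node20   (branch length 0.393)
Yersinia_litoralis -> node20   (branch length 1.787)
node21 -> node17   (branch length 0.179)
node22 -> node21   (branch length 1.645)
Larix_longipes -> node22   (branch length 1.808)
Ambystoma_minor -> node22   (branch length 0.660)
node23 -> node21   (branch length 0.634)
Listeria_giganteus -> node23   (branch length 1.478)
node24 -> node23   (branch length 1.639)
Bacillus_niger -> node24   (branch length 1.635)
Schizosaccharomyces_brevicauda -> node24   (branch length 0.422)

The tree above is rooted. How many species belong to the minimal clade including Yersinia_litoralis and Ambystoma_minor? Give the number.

The MRCA of Yersinia_litoralis and Ambystoma_minor is the node subtending ((Solenopsis_nanus,(Apis_sylvestris,(Saccharomyces_vulgaris,Yersinia_litoralis))),((Larix_longipes,Ambystoma_minor),(Listeria_giganteus,(Bacillus_niger,Schizosaccharomyces_brevicauda)))).
That clade contains 9 terminal taxa: Ambystoma_minor, Apis_sylvestris, Bacillus_niger, Larix_longipes, Listeria_giganteus, Saccharomyces_vulgaris, Schizosaccharomyces_brevicauda, Solenopsis_nanus, Yersinia_litoralis.

9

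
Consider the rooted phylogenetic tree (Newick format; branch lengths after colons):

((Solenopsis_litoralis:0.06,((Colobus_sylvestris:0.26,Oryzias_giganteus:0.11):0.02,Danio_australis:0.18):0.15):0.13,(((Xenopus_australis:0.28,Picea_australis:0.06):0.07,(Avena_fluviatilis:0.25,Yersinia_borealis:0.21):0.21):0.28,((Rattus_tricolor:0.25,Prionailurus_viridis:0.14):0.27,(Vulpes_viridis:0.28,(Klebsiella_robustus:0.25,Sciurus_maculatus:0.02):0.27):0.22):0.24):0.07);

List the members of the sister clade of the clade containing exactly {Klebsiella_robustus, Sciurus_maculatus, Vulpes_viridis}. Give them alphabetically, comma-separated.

Prionailurus_viridis, Rattus_tricolor

The clade containing exactly {Klebsiella_robustus, Sciurus_maculatus, Vulpes_viridis} attaches to the tree at the node subtending ((Rattus_tricolor,Prionailurus_viridis),(Vulpes_viridis,(Klebsiella_robustus,Sciurus_maculatus))).
The other lineage descending from that same node — the sister group — is (Rattus_tricolor,Prionailurus_viridis); its 2 tips in alphabetical order are the answer.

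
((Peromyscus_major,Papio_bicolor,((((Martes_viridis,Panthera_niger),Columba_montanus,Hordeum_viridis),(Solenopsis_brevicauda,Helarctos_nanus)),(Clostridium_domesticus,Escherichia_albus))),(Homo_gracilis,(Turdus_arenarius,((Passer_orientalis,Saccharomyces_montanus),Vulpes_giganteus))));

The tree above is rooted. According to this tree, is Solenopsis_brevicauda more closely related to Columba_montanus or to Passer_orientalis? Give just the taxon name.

Columba_montanus

The MRCA of Solenopsis_brevicauda and Columba_montanus subtends (((Martes_viridis,Panthera_niger),Columba_montanus,Hordeum_viridis),(Solenopsis_brevicauda,Helarctos_nanus)) (6 taxa).
The MRCA of Solenopsis_brevicauda and Passer_orientalis is the root, subtending the entire tree (15 taxa).
The first is nested inside the second, so Solenopsis_brevicauda shares a more recent common ancestor with Columba_montanus.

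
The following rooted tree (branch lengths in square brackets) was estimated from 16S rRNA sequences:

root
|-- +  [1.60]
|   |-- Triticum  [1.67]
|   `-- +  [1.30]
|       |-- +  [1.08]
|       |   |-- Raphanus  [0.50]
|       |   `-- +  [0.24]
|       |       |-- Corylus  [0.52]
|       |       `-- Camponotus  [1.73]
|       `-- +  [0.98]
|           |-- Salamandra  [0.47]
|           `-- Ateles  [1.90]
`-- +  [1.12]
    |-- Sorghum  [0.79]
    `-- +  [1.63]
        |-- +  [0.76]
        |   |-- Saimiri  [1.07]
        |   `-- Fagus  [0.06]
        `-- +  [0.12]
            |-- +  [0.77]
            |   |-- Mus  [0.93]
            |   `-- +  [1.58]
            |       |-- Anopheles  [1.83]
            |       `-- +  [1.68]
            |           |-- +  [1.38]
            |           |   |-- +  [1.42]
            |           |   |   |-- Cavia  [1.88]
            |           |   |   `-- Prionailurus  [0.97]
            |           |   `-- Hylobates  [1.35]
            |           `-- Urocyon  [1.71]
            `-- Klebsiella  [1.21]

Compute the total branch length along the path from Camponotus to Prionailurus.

16.62

The path runs Camponotus → … → MRCA → … → Prionailurus; the MRCA is the root of the tree.
Branch lengths along that path: 1.73 + 0.24 + 1.08 + 1.30 + 1.60 + 1.12 + 1.63 + 0.12 + 0.77 + 1.58 + 1.68 + 1.38 + 1.42 + 0.97 = 16.62.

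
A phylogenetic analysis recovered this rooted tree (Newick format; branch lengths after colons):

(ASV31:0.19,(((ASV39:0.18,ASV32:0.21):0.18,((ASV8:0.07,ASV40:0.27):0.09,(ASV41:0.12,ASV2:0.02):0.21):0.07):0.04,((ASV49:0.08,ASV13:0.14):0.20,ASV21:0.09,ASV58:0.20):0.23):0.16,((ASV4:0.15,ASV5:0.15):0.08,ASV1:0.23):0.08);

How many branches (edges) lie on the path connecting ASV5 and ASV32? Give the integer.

7

The MRCA of ASV5 and ASV32 is the root of the tree.
From ASV5 up to that node: 3 branches. From ASV32 up to the same node: 4 branches. Total: 3 + 4 = 7.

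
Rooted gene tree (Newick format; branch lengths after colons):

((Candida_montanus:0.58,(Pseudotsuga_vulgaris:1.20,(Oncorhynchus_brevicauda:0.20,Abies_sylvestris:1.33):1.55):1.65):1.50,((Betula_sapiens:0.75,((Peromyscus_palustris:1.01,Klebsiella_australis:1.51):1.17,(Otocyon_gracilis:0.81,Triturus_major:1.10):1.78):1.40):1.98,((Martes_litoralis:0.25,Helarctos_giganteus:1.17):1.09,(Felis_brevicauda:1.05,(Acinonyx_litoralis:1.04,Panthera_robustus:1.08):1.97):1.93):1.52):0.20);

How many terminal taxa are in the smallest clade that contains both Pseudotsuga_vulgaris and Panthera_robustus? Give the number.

14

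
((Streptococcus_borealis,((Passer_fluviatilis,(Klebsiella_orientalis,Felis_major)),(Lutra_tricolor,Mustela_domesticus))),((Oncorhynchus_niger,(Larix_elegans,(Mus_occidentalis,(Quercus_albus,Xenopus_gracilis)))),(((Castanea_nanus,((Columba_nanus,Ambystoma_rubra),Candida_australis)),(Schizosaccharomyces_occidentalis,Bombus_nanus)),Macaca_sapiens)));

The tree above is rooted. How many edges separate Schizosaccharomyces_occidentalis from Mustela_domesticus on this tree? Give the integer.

9

The MRCA of Schizosaccharomyces_occidentalis and Mustela_domesticus is the root of the tree.
From Schizosaccharomyces_occidentalis up to that node: 5 branches. From Mustela_domesticus up to the same node: 4 branches. Total: 5 + 4 = 9.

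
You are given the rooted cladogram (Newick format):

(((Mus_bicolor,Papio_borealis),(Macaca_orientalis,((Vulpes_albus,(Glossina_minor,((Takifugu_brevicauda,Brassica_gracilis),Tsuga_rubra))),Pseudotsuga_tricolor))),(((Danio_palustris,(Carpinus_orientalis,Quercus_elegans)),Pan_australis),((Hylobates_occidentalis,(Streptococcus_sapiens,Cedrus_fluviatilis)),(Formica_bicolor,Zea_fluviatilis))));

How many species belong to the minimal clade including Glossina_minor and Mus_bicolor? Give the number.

The MRCA of Glossina_minor and Mus_bicolor is the node subtending ((Mus_bicolor,Papio_borealis),(Macaca_orientalis,((Vulpes_albus,(Glossina_minor,((Takifugu_brevicauda,Brassica_gracilis),Tsuga_rubra))),Pseudotsuga_tricolor))).
That clade contains 9 terminal taxa: Brassica_gracilis, Glossina_minor, Macaca_orientalis, Mus_bicolor, Papio_borealis, Pseudotsuga_tricolor, Takifugu_brevicauda, Tsuga_rubra, Vulpes_albus.

9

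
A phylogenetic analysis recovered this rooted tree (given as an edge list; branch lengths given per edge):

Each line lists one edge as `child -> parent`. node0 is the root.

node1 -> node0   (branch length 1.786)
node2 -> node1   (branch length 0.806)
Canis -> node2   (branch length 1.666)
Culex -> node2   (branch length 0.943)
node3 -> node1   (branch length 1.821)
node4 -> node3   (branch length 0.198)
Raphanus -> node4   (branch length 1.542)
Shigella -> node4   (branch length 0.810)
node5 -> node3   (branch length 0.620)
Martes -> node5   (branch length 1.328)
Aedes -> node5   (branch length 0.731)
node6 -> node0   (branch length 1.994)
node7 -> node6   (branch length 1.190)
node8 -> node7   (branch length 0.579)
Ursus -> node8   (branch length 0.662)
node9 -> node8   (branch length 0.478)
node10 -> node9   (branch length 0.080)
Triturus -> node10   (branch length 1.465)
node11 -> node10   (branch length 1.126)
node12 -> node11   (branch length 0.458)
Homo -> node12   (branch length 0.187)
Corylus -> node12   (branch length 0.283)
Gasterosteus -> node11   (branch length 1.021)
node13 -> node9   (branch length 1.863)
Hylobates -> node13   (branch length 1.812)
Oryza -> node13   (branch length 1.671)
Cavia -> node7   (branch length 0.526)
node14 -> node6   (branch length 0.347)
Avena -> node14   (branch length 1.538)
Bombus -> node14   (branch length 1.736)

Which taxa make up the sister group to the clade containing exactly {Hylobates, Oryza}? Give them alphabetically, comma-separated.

The clade containing exactly {Hylobates, Oryza} attaches to the tree at the node subtending ((Triturus,((Homo,Corylus),Gasterosteus)),(Hylobates,Oryza)).
The other lineage descending from that same node — the sister group — is (Triturus,((Homo,Corylus),Gasterosteus)); its 4 tips in alphabetical order are the answer.

Corylus, Gasterosteus, Homo, Triturus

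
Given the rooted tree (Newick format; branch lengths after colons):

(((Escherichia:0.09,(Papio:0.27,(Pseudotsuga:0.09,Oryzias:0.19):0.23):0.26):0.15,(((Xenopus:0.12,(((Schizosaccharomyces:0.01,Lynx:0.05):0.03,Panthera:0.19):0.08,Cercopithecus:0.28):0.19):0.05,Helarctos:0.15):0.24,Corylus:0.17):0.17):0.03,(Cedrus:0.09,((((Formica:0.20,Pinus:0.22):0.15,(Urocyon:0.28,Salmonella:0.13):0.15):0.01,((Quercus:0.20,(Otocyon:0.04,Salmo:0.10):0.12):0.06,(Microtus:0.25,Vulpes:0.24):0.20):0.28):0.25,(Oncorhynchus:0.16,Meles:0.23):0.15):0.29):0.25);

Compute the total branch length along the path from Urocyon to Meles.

1.07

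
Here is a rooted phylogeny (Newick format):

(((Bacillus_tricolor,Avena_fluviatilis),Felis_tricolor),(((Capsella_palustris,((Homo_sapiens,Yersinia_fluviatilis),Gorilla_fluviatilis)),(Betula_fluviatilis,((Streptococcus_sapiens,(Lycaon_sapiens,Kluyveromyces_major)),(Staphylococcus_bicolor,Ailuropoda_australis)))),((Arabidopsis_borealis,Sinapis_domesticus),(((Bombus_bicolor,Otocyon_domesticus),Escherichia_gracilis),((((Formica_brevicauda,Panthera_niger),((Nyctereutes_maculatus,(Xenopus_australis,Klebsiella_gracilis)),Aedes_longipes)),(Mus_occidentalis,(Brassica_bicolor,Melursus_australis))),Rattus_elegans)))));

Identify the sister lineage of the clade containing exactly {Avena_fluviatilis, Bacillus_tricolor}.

The clade containing exactly {Avena_fluviatilis, Bacillus_tricolor} attaches to the tree at the node subtending ((Bacillus_tricolor,Avena_fluviatilis),Felis_tricolor).
The other lineage descending from that same node — the sister group — is the single tip Felis_tricolor.

Felis_tricolor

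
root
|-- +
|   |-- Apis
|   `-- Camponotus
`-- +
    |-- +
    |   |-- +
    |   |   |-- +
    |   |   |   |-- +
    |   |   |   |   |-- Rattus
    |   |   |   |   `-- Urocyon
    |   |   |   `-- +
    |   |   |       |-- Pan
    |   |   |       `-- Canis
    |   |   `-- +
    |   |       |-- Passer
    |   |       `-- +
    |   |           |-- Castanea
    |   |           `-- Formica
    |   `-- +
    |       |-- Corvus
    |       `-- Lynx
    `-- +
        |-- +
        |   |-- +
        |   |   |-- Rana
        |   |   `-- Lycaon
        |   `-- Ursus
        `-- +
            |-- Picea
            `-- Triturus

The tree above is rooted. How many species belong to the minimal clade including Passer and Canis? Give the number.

7

The MRCA of Passer and Canis is the node subtending (((Rattus,Urocyon),(Pan,Canis)),(Passer,(Castanea,Formica))).
That clade contains 7 terminal taxa: Canis, Castanea, Formica, Pan, Passer, Rattus, Urocyon.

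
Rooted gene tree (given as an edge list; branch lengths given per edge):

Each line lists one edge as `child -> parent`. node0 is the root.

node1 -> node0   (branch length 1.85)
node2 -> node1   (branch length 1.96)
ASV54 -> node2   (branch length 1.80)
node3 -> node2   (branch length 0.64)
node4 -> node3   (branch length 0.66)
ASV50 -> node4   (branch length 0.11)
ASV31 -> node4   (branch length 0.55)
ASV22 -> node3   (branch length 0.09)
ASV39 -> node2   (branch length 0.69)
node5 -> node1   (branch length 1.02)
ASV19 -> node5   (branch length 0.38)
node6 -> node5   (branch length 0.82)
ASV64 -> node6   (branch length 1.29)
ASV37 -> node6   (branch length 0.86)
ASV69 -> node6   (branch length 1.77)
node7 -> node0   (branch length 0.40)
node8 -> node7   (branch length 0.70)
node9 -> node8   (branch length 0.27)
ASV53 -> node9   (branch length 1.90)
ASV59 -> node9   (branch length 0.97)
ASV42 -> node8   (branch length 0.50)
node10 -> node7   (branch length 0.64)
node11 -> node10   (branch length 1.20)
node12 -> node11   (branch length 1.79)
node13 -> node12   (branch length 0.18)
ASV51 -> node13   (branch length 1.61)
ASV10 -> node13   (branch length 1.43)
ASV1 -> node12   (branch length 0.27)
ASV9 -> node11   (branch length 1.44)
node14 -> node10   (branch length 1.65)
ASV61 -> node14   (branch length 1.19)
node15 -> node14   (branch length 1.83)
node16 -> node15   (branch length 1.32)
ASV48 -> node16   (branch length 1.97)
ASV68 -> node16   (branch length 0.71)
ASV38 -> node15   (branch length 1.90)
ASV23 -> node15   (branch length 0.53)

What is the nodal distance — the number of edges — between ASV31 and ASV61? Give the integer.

The MRCA of ASV31 and ASV61 is the root of the tree.
From ASV31 up to that node: 5 branches. From ASV61 up to the same node: 4 branches. Total: 5 + 4 = 9.

9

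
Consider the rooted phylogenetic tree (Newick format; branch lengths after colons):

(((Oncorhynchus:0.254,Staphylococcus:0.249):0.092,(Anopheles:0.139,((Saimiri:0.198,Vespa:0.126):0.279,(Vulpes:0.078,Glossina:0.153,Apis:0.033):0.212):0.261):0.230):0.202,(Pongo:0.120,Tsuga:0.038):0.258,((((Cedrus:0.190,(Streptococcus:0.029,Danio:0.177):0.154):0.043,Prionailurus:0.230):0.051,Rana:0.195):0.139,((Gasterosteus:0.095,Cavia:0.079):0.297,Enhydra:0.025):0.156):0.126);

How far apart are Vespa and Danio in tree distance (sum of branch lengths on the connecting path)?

The path runs Vespa → … → MRCA → … → Danio; the MRCA is the root of the tree.
Branch lengths along that path: 0.126 + 0.279 + 0.261 + 0.230 + 0.202 + 0.126 + 0.139 + 0.051 + 0.043 + 0.154 + 0.177 = 1.788.

1.788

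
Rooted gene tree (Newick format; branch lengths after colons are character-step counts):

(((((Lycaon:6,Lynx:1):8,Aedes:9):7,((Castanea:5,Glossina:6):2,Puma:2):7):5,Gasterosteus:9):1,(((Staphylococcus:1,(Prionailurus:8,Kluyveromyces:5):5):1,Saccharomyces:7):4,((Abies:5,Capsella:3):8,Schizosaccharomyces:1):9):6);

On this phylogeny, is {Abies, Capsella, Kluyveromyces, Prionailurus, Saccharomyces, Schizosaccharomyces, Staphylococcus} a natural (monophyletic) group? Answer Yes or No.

Yes

The most recent common ancestor of these taxa subtends (((Staphylococcus,(Prionailurus,Kluyveromyces)),Saccharomyces),((Abies,Capsella),Schizosaccharomyces)).
That clade has exactly 7 tips — every listed taxon and nothing else — so the group is monophyletic.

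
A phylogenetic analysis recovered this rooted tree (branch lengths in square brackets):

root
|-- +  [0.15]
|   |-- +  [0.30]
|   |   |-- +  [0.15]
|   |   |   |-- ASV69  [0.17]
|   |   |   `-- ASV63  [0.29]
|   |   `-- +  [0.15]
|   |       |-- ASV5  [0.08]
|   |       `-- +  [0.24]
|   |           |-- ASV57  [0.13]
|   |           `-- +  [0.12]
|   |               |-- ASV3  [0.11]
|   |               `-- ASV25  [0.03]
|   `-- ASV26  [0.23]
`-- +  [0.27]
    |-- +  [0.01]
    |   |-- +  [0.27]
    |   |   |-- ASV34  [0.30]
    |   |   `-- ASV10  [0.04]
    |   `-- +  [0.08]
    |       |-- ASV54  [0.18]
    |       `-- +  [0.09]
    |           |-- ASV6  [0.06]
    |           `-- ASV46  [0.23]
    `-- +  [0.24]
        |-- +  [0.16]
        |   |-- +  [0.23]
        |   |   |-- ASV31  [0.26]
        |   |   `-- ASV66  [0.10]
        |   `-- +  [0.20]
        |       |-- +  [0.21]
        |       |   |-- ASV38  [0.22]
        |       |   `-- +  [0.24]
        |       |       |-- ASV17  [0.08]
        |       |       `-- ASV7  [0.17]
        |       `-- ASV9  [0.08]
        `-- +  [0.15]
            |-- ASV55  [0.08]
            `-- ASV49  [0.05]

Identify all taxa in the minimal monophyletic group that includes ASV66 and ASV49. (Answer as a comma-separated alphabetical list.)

ASV17, ASV31, ASV38, ASV49, ASV55, ASV66, ASV7, ASV9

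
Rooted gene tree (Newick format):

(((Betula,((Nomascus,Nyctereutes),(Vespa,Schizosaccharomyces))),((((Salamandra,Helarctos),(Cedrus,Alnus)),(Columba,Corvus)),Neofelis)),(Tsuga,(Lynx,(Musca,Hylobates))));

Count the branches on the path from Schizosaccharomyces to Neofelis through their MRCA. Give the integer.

6

The MRCA of Schizosaccharomyces and Neofelis is the node subtending ((Betula,((Nomascus,Nyctereutes),(Vespa,Schizosaccharomyces))),((((Salamandra,Helarctos),(Cedrus,Alnus)),(Columba,Corvus)),Neofelis)).
From Schizosaccharomyces up to that node: 4 branches. From Neofelis up to the same node: 2 branches. Total: 4 + 2 = 6.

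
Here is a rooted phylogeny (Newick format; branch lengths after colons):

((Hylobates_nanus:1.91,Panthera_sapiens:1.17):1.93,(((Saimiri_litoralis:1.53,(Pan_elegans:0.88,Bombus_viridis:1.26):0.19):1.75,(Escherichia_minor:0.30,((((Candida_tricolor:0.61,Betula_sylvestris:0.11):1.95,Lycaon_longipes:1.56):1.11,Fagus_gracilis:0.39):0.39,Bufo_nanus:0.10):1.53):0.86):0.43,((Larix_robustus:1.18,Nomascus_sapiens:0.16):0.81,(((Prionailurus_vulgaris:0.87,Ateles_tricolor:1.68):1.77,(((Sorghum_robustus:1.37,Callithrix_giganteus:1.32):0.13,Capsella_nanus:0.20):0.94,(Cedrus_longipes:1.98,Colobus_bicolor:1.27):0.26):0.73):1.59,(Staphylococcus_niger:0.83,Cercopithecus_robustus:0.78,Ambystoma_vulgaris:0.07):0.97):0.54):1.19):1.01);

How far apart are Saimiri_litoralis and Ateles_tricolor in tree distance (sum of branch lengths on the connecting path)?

The path runs Saimiri_litoralis → … → MRCA → … → Ateles_tricolor; the MRCA is the node subtending (((Saimiri_litoralis,(Pan_elegans,Bombus_viridis)),(Escherichia_minor,((((Candida_tricolor,Betula_sylvestris),Lycaon_longipes),Fagus_gracilis),Bufo_nanus))),((Larix_robustus,Nomascus_sapiens),(((Prionailurus_vulgaris,Ateles_tricolor),(((Sorghum_robustus,Callithrix_giganteus),Capsella_nanus),(Cedrus_longipes,Colobus_bicolor))),(Staphylococcus_niger,Cercopithecus_robustus,Ambystoma_vulgaris)))).
Branch lengths along that path: 1.53 + 1.75 + 0.43 + 1.19 + 0.54 + 1.59 + 1.77 + 1.68 = 10.48.

10.48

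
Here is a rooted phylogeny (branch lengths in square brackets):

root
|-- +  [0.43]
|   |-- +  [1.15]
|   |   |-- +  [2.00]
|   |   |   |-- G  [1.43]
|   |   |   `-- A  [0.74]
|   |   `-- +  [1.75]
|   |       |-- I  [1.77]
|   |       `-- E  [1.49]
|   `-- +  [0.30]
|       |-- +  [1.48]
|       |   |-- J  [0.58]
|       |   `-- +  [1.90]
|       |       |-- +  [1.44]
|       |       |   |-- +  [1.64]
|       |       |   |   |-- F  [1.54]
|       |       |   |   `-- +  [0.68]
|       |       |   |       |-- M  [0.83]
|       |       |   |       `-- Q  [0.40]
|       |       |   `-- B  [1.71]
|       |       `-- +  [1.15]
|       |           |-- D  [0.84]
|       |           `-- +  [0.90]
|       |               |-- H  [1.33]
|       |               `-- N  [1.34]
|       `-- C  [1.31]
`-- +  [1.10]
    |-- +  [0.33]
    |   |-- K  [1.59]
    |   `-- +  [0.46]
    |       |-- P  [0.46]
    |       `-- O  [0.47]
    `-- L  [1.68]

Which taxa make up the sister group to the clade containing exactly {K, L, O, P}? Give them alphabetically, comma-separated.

The clade containing exactly {K, L, O, P} attaches directly to the root of the tree.
The other lineage descending from that same node — the sister group — is (((G,A),(I,E)),((J,(((F,(M,Q)),B),(D,(H,N)))),C)); its 13 tips in alphabetical order are the answer.

A, B, C, D, E, F, G, H, I, J, M, N, Q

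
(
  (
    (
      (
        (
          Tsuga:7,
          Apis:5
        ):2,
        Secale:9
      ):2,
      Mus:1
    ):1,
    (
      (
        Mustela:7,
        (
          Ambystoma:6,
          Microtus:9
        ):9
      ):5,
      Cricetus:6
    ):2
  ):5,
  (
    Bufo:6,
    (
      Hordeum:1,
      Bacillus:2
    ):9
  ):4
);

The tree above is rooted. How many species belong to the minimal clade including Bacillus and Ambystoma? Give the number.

The MRCA of Bacillus and Ambystoma is the root, so the clade is the entire tree.
That clade contains 11 terminal taxa: Ambystoma, Apis, Bacillus, Bufo, Cricetus, Hordeum, Microtus, Mus, Mustela, Secale, Tsuga.

11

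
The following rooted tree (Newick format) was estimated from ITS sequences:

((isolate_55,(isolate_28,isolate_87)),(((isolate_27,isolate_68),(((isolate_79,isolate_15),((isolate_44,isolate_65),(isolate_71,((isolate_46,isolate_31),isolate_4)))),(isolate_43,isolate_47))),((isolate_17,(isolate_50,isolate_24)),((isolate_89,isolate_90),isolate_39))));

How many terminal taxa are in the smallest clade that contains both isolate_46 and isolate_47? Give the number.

10

The MRCA of isolate_46 and isolate_47 is the node subtending (((isolate_79,isolate_15),((isolate_44,isolate_65),(isolate_71,((isolate_46,isolate_31),isolate_4)))),(isolate_43,isolate_47)).
That clade contains 10 terminal taxa: isolate_15, isolate_31, isolate_4, isolate_43, isolate_44, isolate_46, isolate_47, isolate_65, isolate_71, isolate_79.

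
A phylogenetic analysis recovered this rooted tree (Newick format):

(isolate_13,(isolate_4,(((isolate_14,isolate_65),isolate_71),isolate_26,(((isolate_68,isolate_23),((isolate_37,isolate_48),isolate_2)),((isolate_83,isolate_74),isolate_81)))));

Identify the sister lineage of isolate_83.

isolate_74

isolate_83 attaches to the tree at the node subtending (isolate_83,isolate_74).
The other lineage descending from that same node — the sister group — is the single tip isolate_74.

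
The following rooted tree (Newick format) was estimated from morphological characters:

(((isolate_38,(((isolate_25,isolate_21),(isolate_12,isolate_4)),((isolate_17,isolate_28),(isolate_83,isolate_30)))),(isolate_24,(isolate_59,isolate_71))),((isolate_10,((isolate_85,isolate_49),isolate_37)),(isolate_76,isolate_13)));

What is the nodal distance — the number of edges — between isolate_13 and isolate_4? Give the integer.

The MRCA of isolate_13 and isolate_4 is the root of the tree.
From isolate_13 up to that node: 3 branches. From isolate_4 up to the same node: 6 branches. Total: 3 + 6 = 9.

9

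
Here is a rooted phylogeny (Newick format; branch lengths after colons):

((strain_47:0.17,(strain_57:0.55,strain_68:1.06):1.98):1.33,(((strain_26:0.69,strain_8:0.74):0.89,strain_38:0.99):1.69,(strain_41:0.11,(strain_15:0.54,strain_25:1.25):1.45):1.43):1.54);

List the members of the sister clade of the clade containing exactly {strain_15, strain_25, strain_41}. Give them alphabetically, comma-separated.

strain_26, strain_38, strain_8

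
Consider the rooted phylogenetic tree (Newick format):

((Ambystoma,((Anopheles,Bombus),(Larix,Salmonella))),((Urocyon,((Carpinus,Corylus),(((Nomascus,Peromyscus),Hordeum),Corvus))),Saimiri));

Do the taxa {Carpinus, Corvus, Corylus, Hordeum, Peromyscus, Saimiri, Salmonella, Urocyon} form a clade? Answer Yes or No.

No

The MRCA of the listed taxa is the root, so the smallest clade containing them is the whole tree.
That clade also contains Ambystoma, Anopheles, Bombus, Larix, Nomascus, which are not in the proposed group, so the group is not monophyletic.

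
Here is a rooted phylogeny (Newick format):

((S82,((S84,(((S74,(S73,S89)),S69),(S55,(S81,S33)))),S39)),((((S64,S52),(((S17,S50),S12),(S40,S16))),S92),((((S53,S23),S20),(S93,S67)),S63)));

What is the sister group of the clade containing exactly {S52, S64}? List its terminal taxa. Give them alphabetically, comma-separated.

S12, S16, S17, S40, S50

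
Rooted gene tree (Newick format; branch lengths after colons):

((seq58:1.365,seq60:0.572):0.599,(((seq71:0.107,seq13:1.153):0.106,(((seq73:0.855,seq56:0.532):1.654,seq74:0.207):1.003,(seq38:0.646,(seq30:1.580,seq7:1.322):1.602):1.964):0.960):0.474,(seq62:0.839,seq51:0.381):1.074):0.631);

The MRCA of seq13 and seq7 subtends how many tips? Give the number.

8

The MRCA of seq13 and seq7 is the node subtending ((seq71,seq13),(((seq73,seq56),seq74),(seq38,(seq30,seq7)))).
That clade contains 8 terminal taxa: seq13, seq30, seq38, seq56, seq7, seq71, seq73, seq74.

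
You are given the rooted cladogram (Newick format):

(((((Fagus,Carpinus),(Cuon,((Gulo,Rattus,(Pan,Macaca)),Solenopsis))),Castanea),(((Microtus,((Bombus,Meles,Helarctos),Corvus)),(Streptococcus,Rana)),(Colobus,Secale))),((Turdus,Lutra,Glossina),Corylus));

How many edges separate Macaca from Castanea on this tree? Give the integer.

7

The MRCA of Macaca and Castanea is the node subtending (((Fagus,Carpinus),(Cuon,((Gulo,Rattus,(Pan,Macaca)),Solenopsis))),Castanea).
From Macaca up to that node: 6 branches. From Castanea up to the same node: 1 branch. Total: 6 + 1 = 7.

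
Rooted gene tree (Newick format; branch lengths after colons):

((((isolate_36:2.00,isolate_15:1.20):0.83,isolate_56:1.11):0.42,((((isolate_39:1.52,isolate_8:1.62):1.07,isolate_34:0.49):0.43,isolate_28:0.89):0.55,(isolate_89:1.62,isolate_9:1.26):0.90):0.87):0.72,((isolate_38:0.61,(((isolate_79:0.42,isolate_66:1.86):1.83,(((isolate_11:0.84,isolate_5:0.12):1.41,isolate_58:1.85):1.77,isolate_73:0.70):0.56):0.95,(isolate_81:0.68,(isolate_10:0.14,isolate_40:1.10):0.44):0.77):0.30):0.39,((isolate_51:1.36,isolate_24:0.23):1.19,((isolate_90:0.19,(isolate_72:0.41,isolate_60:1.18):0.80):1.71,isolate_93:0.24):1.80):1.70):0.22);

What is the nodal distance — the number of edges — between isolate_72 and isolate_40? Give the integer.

10

The MRCA of isolate_72 and isolate_40 is the node subtending ((isolate_38,(((isolate_79,isolate_66),(((isolate_11,isolate_5),isolate_58),isolate_73)),(isolate_81,(isolate_10,isolate_40)))),((isolate_51,isolate_24),((isolate_90,(isolate_72,isolate_60)),isolate_93))).
From isolate_72 up to that node: 5 branches. From isolate_40 up to the same node: 5 branches. Total: 5 + 5 = 10.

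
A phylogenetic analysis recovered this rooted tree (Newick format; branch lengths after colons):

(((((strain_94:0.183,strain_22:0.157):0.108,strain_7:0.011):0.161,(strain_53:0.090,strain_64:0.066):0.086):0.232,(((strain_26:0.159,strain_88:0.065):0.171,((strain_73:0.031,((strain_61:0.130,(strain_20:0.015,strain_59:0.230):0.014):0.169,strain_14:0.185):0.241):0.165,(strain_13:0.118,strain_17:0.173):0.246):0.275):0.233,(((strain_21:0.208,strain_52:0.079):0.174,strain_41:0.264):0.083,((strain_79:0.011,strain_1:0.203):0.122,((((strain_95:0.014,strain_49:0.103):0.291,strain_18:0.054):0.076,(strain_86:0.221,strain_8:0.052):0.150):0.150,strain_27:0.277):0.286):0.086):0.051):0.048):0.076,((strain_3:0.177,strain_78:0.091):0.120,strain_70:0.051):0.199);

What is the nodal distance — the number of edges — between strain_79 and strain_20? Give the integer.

The MRCA of strain_79 and strain_20 is the node subtending (((strain_26,strain_88),((strain_73,((strain_61,(strain_20,strain_59)),strain_14)),(strain_13,strain_17))),(((strain_21,strain_52),strain_41),((strain_79,strain_1),((((strain_95,strain_49),strain_18),(strain_86,strain_8)),strain_27)))).
From strain_79 up to that node: 4 branches. From strain_20 up to the same node: 7 branches. Total: 4 + 7 = 11.

11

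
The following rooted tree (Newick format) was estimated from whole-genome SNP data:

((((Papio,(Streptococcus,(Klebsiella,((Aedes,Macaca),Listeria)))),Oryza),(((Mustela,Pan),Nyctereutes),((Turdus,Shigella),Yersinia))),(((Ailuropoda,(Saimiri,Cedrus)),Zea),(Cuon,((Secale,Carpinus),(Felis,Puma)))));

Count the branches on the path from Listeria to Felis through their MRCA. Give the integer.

12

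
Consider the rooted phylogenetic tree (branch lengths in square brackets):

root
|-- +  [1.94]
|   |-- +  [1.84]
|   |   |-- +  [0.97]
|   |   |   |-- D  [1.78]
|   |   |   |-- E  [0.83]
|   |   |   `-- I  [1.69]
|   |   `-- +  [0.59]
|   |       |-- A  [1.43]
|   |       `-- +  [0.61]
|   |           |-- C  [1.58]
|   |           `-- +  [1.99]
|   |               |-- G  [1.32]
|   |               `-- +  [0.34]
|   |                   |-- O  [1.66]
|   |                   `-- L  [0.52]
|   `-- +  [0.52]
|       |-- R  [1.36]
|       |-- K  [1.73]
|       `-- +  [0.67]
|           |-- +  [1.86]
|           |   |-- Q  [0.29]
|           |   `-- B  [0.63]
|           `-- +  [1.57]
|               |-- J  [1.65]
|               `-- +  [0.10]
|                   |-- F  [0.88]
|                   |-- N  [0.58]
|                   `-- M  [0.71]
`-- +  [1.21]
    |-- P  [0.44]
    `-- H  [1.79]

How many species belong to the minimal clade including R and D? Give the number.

16

The MRCA of R and D is the node subtending (((D,E,I),(A,(C,(G,(O,L))))),(R,K,((Q,B),(J,(F,N,M))))).
That clade contains 16 terminal taxa: A, B, C, D, E, F, G, I, J, K, L, M, N, O, Q, R.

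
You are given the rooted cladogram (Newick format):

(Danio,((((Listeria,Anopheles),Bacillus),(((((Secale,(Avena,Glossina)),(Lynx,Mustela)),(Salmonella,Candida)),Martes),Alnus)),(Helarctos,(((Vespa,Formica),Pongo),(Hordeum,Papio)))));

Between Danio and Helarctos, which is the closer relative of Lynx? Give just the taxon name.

Helarctos

The MRCA of Lynx and Helarctos subtends ((((Listeria,Anopheles),Bacillus),(((((Secale,(Avena,Glossina)),(Lynx,Mustela)),(Salmonella,Candida)),Martes),Alnus)),(Helarctos,(((Vespa,Formica),Pongo),(Hordeum,Papio)))) (18 taxa).
The MRCA of Lynx and Danio is the root, subtending the entire tree (19 taxa).
The first is nested inside the second, so Lynx shares a more recent common ancestor with Helarctos.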